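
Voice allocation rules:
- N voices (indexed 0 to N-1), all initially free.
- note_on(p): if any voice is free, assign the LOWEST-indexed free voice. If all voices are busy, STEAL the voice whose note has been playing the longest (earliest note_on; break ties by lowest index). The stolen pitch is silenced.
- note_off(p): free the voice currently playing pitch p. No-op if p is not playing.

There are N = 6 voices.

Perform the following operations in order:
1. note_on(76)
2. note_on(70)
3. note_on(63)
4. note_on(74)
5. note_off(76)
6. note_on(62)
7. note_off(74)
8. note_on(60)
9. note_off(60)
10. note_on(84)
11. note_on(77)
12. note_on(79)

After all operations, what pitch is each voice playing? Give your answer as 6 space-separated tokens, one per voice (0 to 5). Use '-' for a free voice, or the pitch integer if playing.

Answer: 62 70 63 84 77 79

Derivation:
Op 1: note_on(76): voice 0 is free -> assigned | voices=[76 - - - - -]
Op 2: note_on(70): voice 1 is free -> assigned | voices=[76 70 - - - -]
Op 3: note_on(63): voice 2 is free -> assigned | voices=[76 70 63 - - -]
Op 4: note_on(74): voice 3 is free -> assigned | voices=[76 70 63 74 - -]
Op 5: note_off(76): free voice 0 | voices=[- 70 63 74 - -]
Op 6: note_on(62): voice 0 is free -> assigned | voices=[62 70 63 74 - -]
Op 7: note_off(74): free voice 3 | voices=[62 70 63 - - -]
Op 8: note_on(60): voice 3 is free -> assigned | voices=[62 70 63 60 - -]
Op 9: note_off(60): free voice 3 | voices=[62 70 63 - - -]
Op 10: note_on(84): voice 3 is free -> assigned | voices=[62 70 63 84 - -]
Op 11: note_on(77): voice 4 is free -> assigned | voices=[62 70 63 84 77 -]
Op 12: note_on(79): voice 5 is free -> assigned | voices=[62 70 63 84 77 79]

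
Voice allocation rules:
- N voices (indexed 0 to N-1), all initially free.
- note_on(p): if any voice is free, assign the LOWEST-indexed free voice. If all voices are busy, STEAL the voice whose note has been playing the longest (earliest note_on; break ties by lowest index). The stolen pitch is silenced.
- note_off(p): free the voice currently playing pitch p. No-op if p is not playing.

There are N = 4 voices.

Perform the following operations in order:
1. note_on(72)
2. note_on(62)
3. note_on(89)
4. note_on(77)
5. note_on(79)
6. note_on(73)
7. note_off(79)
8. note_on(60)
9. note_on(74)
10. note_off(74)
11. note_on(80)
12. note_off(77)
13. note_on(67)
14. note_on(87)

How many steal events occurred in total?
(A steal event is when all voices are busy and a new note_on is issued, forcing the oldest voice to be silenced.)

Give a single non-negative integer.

Op 1: note_on(72): voice 0 is free -> assigned | voices=[72 - - -]
Op 2: note_on(62): voice 1 is free -> assigned | voices=[72 62 - -]
Op 3: note_on(89): voice 2 is free -> assigned | voices=[72 62 89 -]
Op 4: note_on(77): voice 3 is free -> assigned | voices=[72 62 89 77]
Op 5: note_on(79): all voices busy, STEAL voice 0 (pitch 72, oldest) -> assign | voices=[79 62 89 77]
Op 6: note_on(73): all voices busy, STEAL voice 1 (pitch 62, oldest) -> assign | voices=[79 73 89 77]
Op 7: note_off(79): free voice 0 | voices=[- 73 89 77]
Op 8: note_on(60): voice 0 is free -> assigned | voices=[60 73 89 77]
Op 9: note_on(74): all voices busy, STEAL voice 2 (pitch 89, oldest) -> assign | voices=[60 73 74 77]
Op 10: note_off(74): free voice 2 | voices=[60 73 - 77]
Op 11: note_on(80): voice 2 is free -> assigned | voices=[60 73 80 77]
Op 12: note_off(77): free voice 3 | voices=[60 73 80 -]
Op 13: note_on(67): voice 3 is free -> assigned | voices=[60 73 80 67]
Op 14: note_on(87): all voices busy, STEAL voice 1 (pitch 73, oldest) -> assign | voices=[60 87 80 67]

Answer: 4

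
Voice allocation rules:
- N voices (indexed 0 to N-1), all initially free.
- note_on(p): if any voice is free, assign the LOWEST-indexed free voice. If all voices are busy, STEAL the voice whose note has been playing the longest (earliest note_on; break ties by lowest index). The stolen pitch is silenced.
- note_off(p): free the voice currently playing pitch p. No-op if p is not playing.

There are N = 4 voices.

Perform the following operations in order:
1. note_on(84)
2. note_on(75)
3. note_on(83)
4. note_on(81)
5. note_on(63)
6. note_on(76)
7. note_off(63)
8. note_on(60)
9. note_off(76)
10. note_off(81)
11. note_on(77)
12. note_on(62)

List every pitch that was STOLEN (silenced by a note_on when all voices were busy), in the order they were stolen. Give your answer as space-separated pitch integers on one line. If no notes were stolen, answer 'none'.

Answer: 84 75

Derivation:
Op 1: note_on(84): voice 0 is free -> assigned | voices=[84 - - -]
Op 2: note_on(75): voice 1 is free -> assigned | voices=[84 75 - -]
Op 3: note_on(83): voice 2 is free -> assigned | voices=[84 75 83 -]
Op 4: note_on(81): voice 3 is free -> assigned | voices=[84 75 83 81]
Op 5: note_on(63): all voices busy, STEAL voice 0 (pitch 84, oldest) -> assign | voices=[63 75 83 81]
Op 6: note_on(76): all voices busy, STEAL voice 1 (pitch 75, oldest) -> assign | voices=[63 76 83 81]
Op 7: note_off(63): free voice 0 | voices=[- 76 83 81]
Op 8: note_on(60): voice 0 is free -> assigned | voices=[60 76 83 81]
Op 9: note_off(76): free voice 1 | voices=[60 - 83 81]
Op 10: note_off(81): free voice 3 | voices=[60 - 83 -]
Op 11: note_on(77): voice 1 is free -> assigned | voices=[60 77 83 -]
Op 12: note_on(62): voice 3 is free -> assigned | voices=[60 77 83 62]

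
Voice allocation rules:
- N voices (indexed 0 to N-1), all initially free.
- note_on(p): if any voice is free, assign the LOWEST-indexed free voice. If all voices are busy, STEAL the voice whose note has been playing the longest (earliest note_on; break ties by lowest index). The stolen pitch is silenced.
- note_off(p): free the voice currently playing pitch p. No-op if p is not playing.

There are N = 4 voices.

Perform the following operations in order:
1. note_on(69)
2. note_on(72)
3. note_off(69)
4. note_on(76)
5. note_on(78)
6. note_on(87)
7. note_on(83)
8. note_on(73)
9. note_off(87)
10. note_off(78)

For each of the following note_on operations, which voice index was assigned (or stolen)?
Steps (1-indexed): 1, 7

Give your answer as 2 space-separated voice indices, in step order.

Op 1: note_on(69): voice 0 is free -> assigned | voices=[69 - - -]
Op 2: note_on(72): voice 1 is free -> assigned | voices=[69 72 - -]
Op 3: note_off(69): free voice 0 | voices=[- 72 - -]
Op 4: note_on(76): voice 0 is free -> assigned | voices=[76 72 - -]
Op 5: note_on(78): voice 2 is free -> assigned | voices=[76 72 78 -]
Op 6: note_on(87): voice 3 is free -> assigned | voices=[76 72 78 87]
Op 7: note_on(83): all voices busy, STEAL voice 1 (pitch 72, oldest) -> assign | voices=[76 83 78 87]
Op 8: note_on(73): all voices busy, STEAL voice 0 (pitch 76, oldest) -> assign | voices=[73 83 78 87]
Op 9: note_off(87): free voice 3 | voices=[73 83 78 -]
Op 10: note_off(78): free voice 2 | voices=[73 83 - -]

Answer: 0 1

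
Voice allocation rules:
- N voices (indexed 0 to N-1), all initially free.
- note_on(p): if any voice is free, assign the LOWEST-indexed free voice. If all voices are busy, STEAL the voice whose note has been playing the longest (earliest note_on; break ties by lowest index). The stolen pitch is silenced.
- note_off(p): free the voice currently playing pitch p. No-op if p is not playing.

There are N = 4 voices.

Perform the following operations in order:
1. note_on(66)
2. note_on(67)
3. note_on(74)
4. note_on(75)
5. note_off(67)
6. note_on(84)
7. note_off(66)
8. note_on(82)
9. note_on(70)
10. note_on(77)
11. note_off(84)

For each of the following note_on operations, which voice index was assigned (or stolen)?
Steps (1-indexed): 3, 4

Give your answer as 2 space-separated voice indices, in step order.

Answer: 2 3

Derivation:
Op 1: note_on(66): voice 0 is free -> assigned | voices=[66 - - -]
Op 2: note_on(67): voice 1 is free -> assigned | voices=[66 67 - -]
Op 3: note_on(74): voice 2 is free -> assigned | voices=[66 67 74 -]
Op 4: note_on(75): voice 3 is free -> assigned | voices=[66 67 74 75]
Op 5: note_off(67): free voice 1 | voices=[66 - 74 75]
Op 6: note_on(84): voice 1 is free -> assigned | voices=[66 84 74 75]
Op 7: note_off(66): free voice 0 | voices=[- 84 74 75]
Op 8: note_on(82): voice 0 is free -> assigned | voices=[82 84 74 75]
Op 9: note_on(70): all voices busy, STEAL voice 2 (pitch 74, oldest) -> assign | voices=[82 84 70 75]
Op 10: note_on(77): all voices busy, STEAL voice 3 (pitch 75, oldest) -> assign | voices=[82 84 70 77]
Op 11: note_off(84): free voice 1 | voices=[82 - 70 77]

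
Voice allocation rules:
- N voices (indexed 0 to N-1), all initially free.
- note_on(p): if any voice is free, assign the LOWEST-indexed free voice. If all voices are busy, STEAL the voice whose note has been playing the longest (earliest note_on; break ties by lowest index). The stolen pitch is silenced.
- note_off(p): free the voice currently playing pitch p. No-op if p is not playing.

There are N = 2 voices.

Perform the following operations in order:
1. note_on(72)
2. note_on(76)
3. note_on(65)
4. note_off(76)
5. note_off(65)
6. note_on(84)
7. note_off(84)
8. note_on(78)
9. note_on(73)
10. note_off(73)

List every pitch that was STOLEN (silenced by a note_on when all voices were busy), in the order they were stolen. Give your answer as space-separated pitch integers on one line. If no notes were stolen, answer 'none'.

Answer: 72

Derivation:
Op 1: note_on(72): voice 0 is free -> assigned | voices=[72 -]
Op 2: note_on(76): voice 1 is free -> assigned | voices=[72 76]
Op 3: note_on(65): all voices busy, STEAL voice 0 (pitch 72, oldest) -> assign | voices=[65 76]
Op 4: note_off(76): free voice 1 | voices=[65 -]
Op 5: note_off(65): free voice 0 | voices=[- -]
Op 6: note_on(84): voice 0 is free -> assigned | voices=[84 -]
Op 7: note_off(84): free voice 0 | voices=[- -]
Op 8: note_on(78): voice 0 is free -> assigned | voices=[78 -]
Op 9: note_on(73): voice 1 is free -> assigned | voices=[78 73]
Op 10: note_off(73): free voice 1 | voices=[78 -]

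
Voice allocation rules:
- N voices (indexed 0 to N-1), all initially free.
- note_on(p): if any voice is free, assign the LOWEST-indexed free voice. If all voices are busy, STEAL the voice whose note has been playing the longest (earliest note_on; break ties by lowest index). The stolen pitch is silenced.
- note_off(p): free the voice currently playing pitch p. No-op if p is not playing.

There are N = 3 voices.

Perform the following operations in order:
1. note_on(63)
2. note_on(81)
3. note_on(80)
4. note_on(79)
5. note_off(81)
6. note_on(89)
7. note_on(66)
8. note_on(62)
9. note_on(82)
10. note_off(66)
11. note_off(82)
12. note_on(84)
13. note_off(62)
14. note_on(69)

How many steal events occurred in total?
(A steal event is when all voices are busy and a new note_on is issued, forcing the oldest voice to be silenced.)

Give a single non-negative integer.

Op 1: note_on(63): voice 0 is free -> assigned | voices=[63 - -]
Op 2: note_on(81): voice 1 is free -> assigned | voices=[63 81 -]
Op 3: note_on(80): voice 2 is free -> assigned | voices=[63 81 80]
Op 4: note_on(79): all voices busy, STEAL voice 0 (pitch 63, oldest) -> assign | voices=[79 81 80]
Op 5: note_off(81): free voice 1 | voices=[79 - 80]
Op 6: note_on(89): voice 1 is free -> assigned | voices=[79 89 80]
Op 7: note_on(66): all voices busy, STEAL voice 2 (pitch 80, oldest) -> assign | voices=[79 89 66]
Op 8: note_on(62): all voices busy, STEAL voice 0 (pitch 79, oldest) -> assign | voices=[62 89 66]
Op 9: note_on(82): all voices busy, STEAL voice 1 (pitch 89, oldest) -> assign | voices=[62 82 66]
Op 10: note_off(66): free voice 2 | voices=[62 82 -]
Op 11: note_off(82): free voice 1 | voices=[62 - -]
Op 12: note_on(84): voice 1 is free -> assigned | voices=[62 84 -]
Op 13: note_off(62): free voice 0 | voices=[- 84 -]
Op 14: note_on(69): voice 0 is free -> assigned | voices=[69 84 -]

Answer: 4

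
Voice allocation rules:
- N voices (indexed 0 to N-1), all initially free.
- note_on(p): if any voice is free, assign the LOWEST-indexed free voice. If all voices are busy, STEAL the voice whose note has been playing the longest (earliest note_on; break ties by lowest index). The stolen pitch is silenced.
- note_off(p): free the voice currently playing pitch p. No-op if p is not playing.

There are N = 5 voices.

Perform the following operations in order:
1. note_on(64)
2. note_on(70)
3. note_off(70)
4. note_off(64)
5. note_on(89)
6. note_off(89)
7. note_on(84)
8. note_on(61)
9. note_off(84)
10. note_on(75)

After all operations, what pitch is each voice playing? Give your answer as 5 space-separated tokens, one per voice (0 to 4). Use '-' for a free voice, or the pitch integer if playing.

Op 1: note_on(64): voice 0 is free -> assigned | voices=[64 - - - -]
Op 2: note_on(70): voice 1 is free -> assigned | voices=[64 70 - - -]
Op 3: note_off(70): free voice 1 | voices=[64 - - - -]
Op 4: note_off(64): free voice 0 | voices=[- - - - -]
Op 5: note_on(89): voice 0 is free -> assigned | voices=[89 - - - -]
Op 6: note_off(89): free voice 0 | voices=[- - - - -]
Op 7: note_on(84): voice 0 is free -> assigned | voices=[84 - - - -]
Op 8: note_on(61): voice 1 is free -> assigned | voices=[84 61 - - -]
Op 9: note_off(84): free voice 0 | voices=[- 61 - - -]
Op 10: note_on(75): voice 0 is free -> assigned | voices=[75 61 - - -]

Answer: 75 61 - - -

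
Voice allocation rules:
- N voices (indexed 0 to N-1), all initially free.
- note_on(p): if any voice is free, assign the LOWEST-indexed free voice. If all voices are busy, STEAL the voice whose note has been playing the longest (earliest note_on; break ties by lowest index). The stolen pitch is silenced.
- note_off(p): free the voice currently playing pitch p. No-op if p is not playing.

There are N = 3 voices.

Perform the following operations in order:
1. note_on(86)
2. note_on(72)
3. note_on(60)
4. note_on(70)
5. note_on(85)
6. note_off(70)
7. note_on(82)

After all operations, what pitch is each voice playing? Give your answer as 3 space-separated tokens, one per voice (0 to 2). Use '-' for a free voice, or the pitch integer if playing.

Op 1: note_on(86): voice 0 is free -> assigned | voices=[86 - -]
Op 2: note_on(72): voice 1 is free -> assigned | voices=[86 72 -]
Op 3: note_on(60): voice 2 is free -> assigned | voices=[86 72 60]
Op 4: note_on(70): all voices busy, STEAL voice 0 (pitch 86, oldest) -> assign | voices=[70 72 60]
Op 5: note_on(85): all voices busy, STEAL voice 1 (pitch 72, oldest) -> assign | voices=[70 85 60]
Op 6: note_off(70): free voice 0 | voices=[- 85 60]
Op 7: note_on(82): voice 0 is free -> assigned | voices=[82 85 60]

Answer: 82 85 60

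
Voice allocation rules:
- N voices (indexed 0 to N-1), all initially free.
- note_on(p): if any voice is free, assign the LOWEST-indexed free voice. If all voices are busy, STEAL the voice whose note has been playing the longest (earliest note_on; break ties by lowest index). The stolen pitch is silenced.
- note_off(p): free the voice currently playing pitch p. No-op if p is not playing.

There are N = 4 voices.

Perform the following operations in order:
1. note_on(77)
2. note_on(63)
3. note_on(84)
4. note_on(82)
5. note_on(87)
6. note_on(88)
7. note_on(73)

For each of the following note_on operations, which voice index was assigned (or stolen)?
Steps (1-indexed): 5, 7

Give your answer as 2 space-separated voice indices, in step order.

Op 1: note_on(77): voice 0 is free -> assigned | voices=[77 - - -]
Op 2: note_on(63): voice 1 is free -> assigned | voices=[77 63 - -]
Op 3: note_on(84): voice 2 is free -> assigned | voices=[77 63 84 -]
Op 4: note_on(82): voice 3 is free -> assigned | voices=[77 63 84 82]
Op 5: note_on(87): all voices busy, STEAL voice 0 (pitch 77, oldest) -> assign | voices=[87 63 84 82]
Op 6: note_on(88): all voices busy, STEAL voice 1 (pitch 63, oldest) -> assign | voices=[87 88 84 82]
Op 7: note_on(73): all voices busy, STEAL voice 2 (pitch 84, oldest) -> assign | voices=[87 88 73 82]

Answer: 0 2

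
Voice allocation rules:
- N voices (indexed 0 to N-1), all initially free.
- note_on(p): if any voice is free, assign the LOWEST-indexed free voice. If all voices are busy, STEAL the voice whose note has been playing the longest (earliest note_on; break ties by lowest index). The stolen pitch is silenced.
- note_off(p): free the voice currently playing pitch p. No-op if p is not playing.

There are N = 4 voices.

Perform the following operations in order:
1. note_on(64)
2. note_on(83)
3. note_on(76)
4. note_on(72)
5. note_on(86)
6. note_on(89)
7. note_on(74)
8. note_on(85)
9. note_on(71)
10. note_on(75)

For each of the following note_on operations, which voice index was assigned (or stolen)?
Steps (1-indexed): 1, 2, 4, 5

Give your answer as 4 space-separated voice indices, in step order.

Op 1: note_on(64): voice 0 is free -> assigned | voices=[64 - - -]
Op 2: note_on(83): voice 1 is free -> assigned | voices=[64 83 - -]
Op 3: note_on(76): voice 2 is free -> assigned | voices=[64 83 76 -]
Op 4: note_on(72): voice 3 is free -> assigned | voices=[64 83 76 72]
Op 5: note_on(86): all voices busy, STEAL voice 0 (pitch 64, oldest) -> assign | voices=[86 83 76 72]
Op 6: note_on(89): all voices busy, STEAL voice 1 (pitch 83, oldest) -> assign | voices=[86 89 76 72]
Op 7: note_on(74): all voices busy, STEAL voice 2 (pitch 76, oldest) -> assign | voices=[86 89 74 72]
Op 8: note_on(85): all voices busy, STEAL voice 3 (pitch 72, oldest) -> assign | voices=[86 89 74 85]
Op 9: note_on(71): all voices busy, STEAL voice 0 (pitch 86, oldest) -> assign | voices=[71 89 74 85]
Op 10: note_on(75): all voices busy, STEAL voice 1 (pitch 89, oldest) -> assign | voices=[71 75 74 85]

Answer: 0 1 3 0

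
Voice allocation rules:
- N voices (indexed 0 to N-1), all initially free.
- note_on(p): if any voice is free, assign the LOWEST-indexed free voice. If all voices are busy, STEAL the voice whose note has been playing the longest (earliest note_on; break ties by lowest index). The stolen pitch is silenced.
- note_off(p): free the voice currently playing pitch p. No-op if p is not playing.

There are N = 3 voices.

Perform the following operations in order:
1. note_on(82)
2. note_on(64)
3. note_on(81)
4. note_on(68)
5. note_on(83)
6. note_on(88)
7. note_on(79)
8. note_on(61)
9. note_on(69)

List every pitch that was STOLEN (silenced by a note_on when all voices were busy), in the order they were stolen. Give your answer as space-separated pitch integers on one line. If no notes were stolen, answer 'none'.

Answer: 82 64 81 68 83 88

Derivation:
Op 1: note_on(82): voice 0 is free -> assigned | voices=[82 - -]
Op 2: note_on(64): voice 1 is free -> assigned | voices=[82 64 -]
Op 3: note_on(81): voice 2 is free -> assigned | voices=[82 64 81]
Op 4: note_on(68): all voices busy, STEAL voice 0 (pitch 82, oldest) -> assign | voices=[68 64 81]
Op 5: note_on(83): all voices busy, STEAL voice 1 (pitch 64, oldest) -> assign | voices=[68 83 81]
Op 6: note_on(88): all voices busy, STEAL voice 2 (pitch 81, oldest) -> assign | voices=[68 83 88]
Op 7: note_on(79): all voices busy, STEAL voice 0 (pitch 68, oldest) -> assign | voices=[79 83 88]
Op 8: note_on(61): all voices busy, STEAL voice 1 (pitch 83, oldest) -> assign | voices=[79 61 88]
Op 9: note_on(69): all voices busy, STEAL voice 2 (pitch 88, oldest) -> assign | voices=[79 61 69]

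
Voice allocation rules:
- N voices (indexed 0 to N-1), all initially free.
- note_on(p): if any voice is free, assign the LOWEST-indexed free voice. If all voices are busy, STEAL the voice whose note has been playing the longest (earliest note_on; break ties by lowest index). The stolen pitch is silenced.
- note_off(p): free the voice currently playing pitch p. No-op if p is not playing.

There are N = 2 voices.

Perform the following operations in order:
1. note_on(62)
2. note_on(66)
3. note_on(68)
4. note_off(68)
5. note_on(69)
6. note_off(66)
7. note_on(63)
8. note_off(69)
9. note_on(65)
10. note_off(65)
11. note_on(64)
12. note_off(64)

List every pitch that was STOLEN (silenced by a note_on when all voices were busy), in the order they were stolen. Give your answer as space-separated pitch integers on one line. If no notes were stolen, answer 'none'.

Op 1: note_on(62): voice 0 is free -> assigned | voices=[62 -]
Op 2: note_on(66): voice 1 is free -> assigned | voices=[62 66]
Op 3: note_on(68): all voices busy, STEAL voice 0 (pitch 62, oldest) -> assign | voices=[68 66]
Op 4: note_off(68): free voice 0 | voices=[- 66]
Op 5: note_on(69): voice 0 is free -> assigned | voices=[69 66]
Op 6: note_off(66): free voice 1 | voices=[69 -]
Op 7: note_on(63): voice 1 is free -> assigned | voices=[69 63]
Op 8: note_off(69): free voice 0 | voices=[- 63]
Op 9: note_on(65): voice 0 is free -> assigned | voices=[65 63]
Op 10: note_off(65): free voice 0 | voices=[- 63]
Op 11: note_on(64): voice 0 is free -> assigned | voices=[64 63]
Op 12: note_off(64): free voice 0 | voices=[- 63]

Answer: 62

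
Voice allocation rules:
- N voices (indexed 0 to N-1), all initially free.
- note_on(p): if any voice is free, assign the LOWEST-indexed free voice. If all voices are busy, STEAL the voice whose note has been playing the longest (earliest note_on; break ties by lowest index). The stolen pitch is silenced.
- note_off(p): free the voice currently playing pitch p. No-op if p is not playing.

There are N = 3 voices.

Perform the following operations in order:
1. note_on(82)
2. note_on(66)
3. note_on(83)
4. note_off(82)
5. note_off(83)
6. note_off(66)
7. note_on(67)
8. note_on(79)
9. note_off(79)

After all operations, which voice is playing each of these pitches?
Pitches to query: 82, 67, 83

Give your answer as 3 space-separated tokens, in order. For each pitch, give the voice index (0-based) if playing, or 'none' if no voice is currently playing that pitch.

Answer: none 0 none

Derivation:
Op 1: note_on(82): voice 0 is free -> assigned | voices=[82 - -]
Op 2: note_on(66): voice 1 is free -> assigned | voices=[82 66 -]
Op 3: note_on(83): voice 2 is free -> assigned | voices=[82 66 83]
Op 4: note_off(82): free voice 0 | voices=[- 66 83]
Op 5: note_off(83): free voice 2 | voices=[- 66 -]
Op 6: note_off(66): free voice 1 | voices=[- - -]
Op 7: note_on(67): voice 0 is free -> assigned | voices=[67 - -]
Op 8: note_on(79): voice 1 is free -> assigned | voices=[67 79 -]
Op 9: note_off(79): free voice 1 | voices=[67 - -]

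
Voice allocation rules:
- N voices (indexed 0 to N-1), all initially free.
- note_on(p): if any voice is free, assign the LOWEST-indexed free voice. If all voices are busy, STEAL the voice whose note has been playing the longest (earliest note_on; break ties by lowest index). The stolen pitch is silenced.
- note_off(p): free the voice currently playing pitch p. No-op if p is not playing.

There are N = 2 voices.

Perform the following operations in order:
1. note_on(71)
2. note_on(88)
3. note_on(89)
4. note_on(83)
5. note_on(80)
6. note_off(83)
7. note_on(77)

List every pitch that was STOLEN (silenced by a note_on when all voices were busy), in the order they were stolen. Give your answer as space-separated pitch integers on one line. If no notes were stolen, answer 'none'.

Op 1: note_on(71): voice 0 is free -> assigned | voices=[71 -]
Op 2: note_on(88): voice 1 is free -> assigned | voices=[71 88]
Op 3: note_on(89): all voices busy, STEAL voice 0 (pitch 71, oldest) -> assign | voices=[89 88]
Op 4: note_on(83): all voices busy, STEAL voice 1 (pitch 88, oldest) -> assign | voices=[89 83]
Op 5: note_on(80): all voices busy, STEAL voice 0 (pitch 89, oldest) -> assign | voices=[80 83]
Op 6: note_off(83): free voice 1 | voices=[80 -]
Op 7: note_on(77): voice 1 is free -> assigned | voices=[80 77]

Answer: 71 88 89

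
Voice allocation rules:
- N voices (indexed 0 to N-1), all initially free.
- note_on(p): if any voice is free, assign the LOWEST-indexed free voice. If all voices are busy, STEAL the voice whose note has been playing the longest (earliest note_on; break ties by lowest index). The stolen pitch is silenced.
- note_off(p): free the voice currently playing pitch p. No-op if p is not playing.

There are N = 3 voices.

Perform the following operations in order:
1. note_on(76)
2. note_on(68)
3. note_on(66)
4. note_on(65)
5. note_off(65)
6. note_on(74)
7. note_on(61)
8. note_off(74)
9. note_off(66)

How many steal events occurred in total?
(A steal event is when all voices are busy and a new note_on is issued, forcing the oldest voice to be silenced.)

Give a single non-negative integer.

Answer: 2

Derivation:
Op 1: note_on(76): voice 0 is free -> assigned | voices=[76 - -]
Op 2: note_on(68): voice 1 is free -> assigned | voices=[76 68 -]
Op 3: note_on(66): voice 2 is free -> assigned | voices=[76 68 66]
Op 4: note_on(65): all voices busy, STEAL voice 0 (pitch 76, oldest) -> assign | voices=[65 68 66]
Op 5: note_off(65): free voice 0 | voices=[- 68 66]
Op 6: note_on(74): voice 0 is free -> assigned | voices=[74 68 66]
Op 7: note_on(61): all voices busy, STEAL voice 1 (pitch 68, oldest) -> assign | voices=[74 61 66]
Op 8: note_off(74): free voice 0 | voices=[- 61 66]
Op 9: note_off(66): free voice 2 | voices=[- 61 -]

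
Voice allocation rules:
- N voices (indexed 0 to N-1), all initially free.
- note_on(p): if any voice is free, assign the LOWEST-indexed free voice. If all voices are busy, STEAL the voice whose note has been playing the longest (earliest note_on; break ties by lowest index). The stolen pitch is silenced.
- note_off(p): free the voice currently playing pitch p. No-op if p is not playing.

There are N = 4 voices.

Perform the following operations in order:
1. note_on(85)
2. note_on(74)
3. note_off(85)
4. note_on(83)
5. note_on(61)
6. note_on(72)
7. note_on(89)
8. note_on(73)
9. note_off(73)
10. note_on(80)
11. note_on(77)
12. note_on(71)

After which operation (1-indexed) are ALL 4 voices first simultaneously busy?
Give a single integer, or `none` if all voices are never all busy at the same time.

Op 1: note_on(85): voice 0 is free -> assigned | voices=[85 - - -]
Op 2: note_on(74): voice 1 is free -> assigned | voices=[85 74 - -]
Op 3: note_off(85): free voice 0 | voices=[- 74 - -]
Op 4: note_on(83): voice 0 is free -> assigned | voices=[83 74 - -]
Op 5: note_on(61): voice 2 is free -> assigned | voices=[83 74 61 -]
Op 6: note_on(72): voice 3 is free -> assigned | voices=[83 74 61 72]
Op 7: note_on(89): all voices busy, STEAL voice 1 (pitch 74, oldest) -> assign | voices=[83 89 61 72]
Op 8: note_on(73): all voices busy, STEAL voice 0 (pitch 83, oldest) -> assign | voices=[73 89 61 72]
Op 9: note_off(73): free voice 0 | voices=[- 89 61 72]
Op 10: note_on(80): voice 0 is free -> assigned | voices=[80 89 61 72]
Op 11: note_on(77): all voices busy, STEAL voice 2 (pitch 61, oldest) -> assign | voices=[80 89 77 72]
Op 12: note_on(71): all voices busy, STEAL voice 3 (pitch 72, oldest) -> assign | voices=[80 89 77 71]

Answer: 6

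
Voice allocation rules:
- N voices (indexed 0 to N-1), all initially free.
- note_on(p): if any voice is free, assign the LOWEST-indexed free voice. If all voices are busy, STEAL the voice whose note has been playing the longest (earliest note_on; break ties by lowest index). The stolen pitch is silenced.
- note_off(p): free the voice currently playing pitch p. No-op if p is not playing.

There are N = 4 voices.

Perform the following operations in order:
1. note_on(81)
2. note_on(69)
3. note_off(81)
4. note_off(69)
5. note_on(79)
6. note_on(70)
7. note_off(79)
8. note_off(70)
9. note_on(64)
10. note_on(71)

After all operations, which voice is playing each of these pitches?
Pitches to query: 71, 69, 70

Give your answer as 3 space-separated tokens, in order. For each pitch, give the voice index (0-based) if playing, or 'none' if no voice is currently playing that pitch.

Op 1: note_on(81): voice 0 is free -> assigned | voices=[81 - - -]
Op 2: note_on(69): voice 1 is free -> assigned | voices=[81 69 - -]
Op 3: note_off(81): free voice 0 | voices=[- 69 - -]
Op 4: note_off(69): free voice 1 | voices=[- - - -]
Op 5: note_on(79): voice 0 is free -> assigned | voices=[79 - - -]
Op 6: note_on(70): voice 1 is free -> assigned | voices=[79 70 - -]
Op 7: note_off(79): free voice 0 | voices=[- 70 - -]
Op 8: note_off(70): free voice 1 | voices=[- - - -]
Op 9: note_on(64): voice 0 is free -> assigned | voices=[64 - - -]
Op 10: note_on(71): voice 1 is free -> assigned | voices=[64 71 - -]

Answer: 1 none none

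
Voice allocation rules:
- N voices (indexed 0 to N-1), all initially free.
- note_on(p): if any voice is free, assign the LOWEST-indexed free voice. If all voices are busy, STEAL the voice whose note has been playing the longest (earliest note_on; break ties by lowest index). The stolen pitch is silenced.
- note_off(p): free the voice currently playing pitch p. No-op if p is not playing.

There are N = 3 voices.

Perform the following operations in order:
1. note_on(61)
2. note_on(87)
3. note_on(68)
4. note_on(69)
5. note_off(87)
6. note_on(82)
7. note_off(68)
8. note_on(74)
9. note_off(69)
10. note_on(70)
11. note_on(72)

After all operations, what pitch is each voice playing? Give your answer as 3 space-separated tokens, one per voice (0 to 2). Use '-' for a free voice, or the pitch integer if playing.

Op 1: note_on(61): voice 0 is free -> assigned | voices=[61 - -]
Op 2: note_on(87): voice 1 is free -> assigned | voices=[61 87 -]
Op 3: note_on(68): voice 2 is free -> assigned | voices=[61 87 68]
Op 4: note_on(69): all voices busy, STEAL voice 0 (pitch 61, oldest) -> assign | voices=[69 87 68]
Op 5: note_off(87): free voice 1 | voices=[69 - 68]
Op 6: note_on(82): voice 1 is free -> assigned | voices=[69 82 68]
Op 7: note_off(68): free voice 2 | voices=[69 82 -]
Op 8: note_on(74): voice 2 is free -> assigned | voices=[69 82 74]
Op 9: note_off(69): free voice 0 | voices=[- 82 74]
Op 10: note_on(70): voice 0 is free -> assigned | voices=[70 82 74]
Op 11: note_on(72): all voices busy, STEAL voice 1 (pitch 82, oldest) -> assign | voices=[70 72 74]

Answer: 70 72 74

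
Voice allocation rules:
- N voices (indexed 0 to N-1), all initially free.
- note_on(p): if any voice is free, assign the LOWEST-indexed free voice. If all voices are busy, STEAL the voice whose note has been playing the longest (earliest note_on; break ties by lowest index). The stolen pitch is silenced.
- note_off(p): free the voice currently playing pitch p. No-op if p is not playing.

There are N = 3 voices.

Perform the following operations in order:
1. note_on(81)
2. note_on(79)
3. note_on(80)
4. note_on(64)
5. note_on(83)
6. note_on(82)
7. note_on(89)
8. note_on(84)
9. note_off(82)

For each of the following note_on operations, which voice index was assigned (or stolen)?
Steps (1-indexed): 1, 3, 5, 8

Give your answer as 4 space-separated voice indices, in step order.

Answer: 0 2 1 1

Derivation:
Op 1: note_on(81): voice 0 is free -> assigned | voices=[81 - -]
Op 2: note_on(79): voice 1 is free -> assigned | voices=[81 79 -]
Op 3: note_on(80): voice 2 is free -> assigned | voices=[81 79 80]
Op 4: note_on(64): all voices busy, STEAL voice 0 (pitch 81, oldest) -> assign | voices=[64 79 80]
Op 5: note_on(83): all voices busy, STEAL voice 1 (pitch 79, oldest) -> assign | voices=[64 83 80]
Op 6: note_on(82): all voices busy, STEAL voice 2 (pitch 80, oldest) -> assign | voices=[64 83 82]
Op 7: note_on(89): all voices busy, STEAL voice 0 (pitch 64, oldest) -> assign | voices=[89 83 82]
Op 8: note_on(84): all voices busy, STEAL voice 1 (pitch 83, oldest) -> assign | voices=[89 84 82]
Op 9: note_off(82): free voice 2 | voices=[89 84 -]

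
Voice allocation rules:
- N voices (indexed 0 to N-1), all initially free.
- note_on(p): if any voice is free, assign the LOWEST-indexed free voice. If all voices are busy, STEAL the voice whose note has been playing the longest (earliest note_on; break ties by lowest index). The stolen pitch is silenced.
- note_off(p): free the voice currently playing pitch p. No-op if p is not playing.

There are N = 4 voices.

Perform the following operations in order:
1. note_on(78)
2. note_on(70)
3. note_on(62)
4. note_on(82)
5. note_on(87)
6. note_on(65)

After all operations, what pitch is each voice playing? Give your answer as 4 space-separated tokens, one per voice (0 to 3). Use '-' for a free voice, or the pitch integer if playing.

Op 1: note_on(78): voice 0 is free -> assigned | voices=[78 - - -]
Op 2: note_on(70): voice 1 is free -> assigned | voices=[78 70 - -]
Op 3: note_on(62): voice 2 is free -> assigned | voices=[78 70 62 -]
Op 4: note_on(82): voice 3 is free -> assigned | voices=[78 70 62 82]
Op 5: note_on(87): all voices busy, STEAL voice 0 (pitch 78, oldest) -> assign | voices=[87 70 62 82]
Op 6: note_on(65): all voices busy, STEAL voice 1 (pitch 70, oldest) -> assign | voices=[87 65 62 82]

Answer: 87 65 62 82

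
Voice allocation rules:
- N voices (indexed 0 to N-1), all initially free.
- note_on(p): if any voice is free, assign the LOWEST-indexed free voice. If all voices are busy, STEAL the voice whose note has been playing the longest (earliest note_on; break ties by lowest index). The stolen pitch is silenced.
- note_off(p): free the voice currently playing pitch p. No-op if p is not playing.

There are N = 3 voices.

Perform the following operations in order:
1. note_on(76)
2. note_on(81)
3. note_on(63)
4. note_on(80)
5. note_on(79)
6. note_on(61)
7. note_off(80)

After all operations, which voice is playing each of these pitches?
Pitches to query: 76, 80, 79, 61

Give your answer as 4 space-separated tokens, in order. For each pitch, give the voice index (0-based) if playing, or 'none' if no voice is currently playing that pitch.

Answer: none none 1 2

Derivation:
Op 1: note_on(76): voice 0 is free -> assigned | voices=[76 - -]
Op 2: note_on(81): voice 1 is free -> assigned | voices=[76 81 -]
Op 3: note_on(63): voice 2 is free -> assigned | voices=[76 81 63]
Op 4: note_on(80): all voices busy, STEAL voice 0 (pitch 76, oldest) -> assign | voices=[80 81 63]
Op 5: note_on(79): all voices busy, STEAL voice 1 (pitch 81, oldest) -> assign | voices=[80 79 63]
Op 6: note_on(61): all voices busy, STEAL voice 2 (pitch 63, oldest) -> assign | voices=[80 79 61]
Op 7: note_off(80): free voice 0 | voices=[- 79 61]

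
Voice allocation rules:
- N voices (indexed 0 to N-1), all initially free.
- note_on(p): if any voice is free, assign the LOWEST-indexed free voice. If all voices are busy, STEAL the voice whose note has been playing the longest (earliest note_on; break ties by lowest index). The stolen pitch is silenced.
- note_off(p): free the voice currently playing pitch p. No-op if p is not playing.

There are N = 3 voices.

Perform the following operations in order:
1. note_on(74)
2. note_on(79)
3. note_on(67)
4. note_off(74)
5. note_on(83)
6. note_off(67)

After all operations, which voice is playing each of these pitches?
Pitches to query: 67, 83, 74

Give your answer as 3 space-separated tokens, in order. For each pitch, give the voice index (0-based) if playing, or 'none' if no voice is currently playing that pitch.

Op 1: note_on(74): voice 0 is free -> assigned | voices=[74 - -]
Op 2: note_on(79): voice 1 is free -> assigned | voices=[74 79 -]
Op 3: note_on(67): voice 2 is free -> assigned | voices=[74 79 67]
Op 4: note_off(74): free voice 0 | voices=[- 79 67]
Op 5: note_on(83): voice 0 is free -> assigned | voices=[83 79 67]
Op 6: note_off(67): free voice 2 | voices=[83 79 -]

Answer: none 0 none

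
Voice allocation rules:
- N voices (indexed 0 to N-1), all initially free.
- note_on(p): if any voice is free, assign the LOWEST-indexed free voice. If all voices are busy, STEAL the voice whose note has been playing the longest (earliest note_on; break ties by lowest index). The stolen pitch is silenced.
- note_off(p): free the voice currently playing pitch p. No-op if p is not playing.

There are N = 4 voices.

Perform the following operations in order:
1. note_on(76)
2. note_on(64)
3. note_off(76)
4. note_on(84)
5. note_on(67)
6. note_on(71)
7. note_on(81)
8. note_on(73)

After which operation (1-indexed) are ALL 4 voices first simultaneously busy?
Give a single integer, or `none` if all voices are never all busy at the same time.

Op 1: note_on(76): voice 0 is free -> assigned | voices=[76 - - -]
Op 2: note_on(64): voice 1 is free -> assigned | voices=[76 64 - -]
Op 3: note_off(76): free voice 0 | voices=[- 64 - -]
Op 4: note_on(84): voice 0 is free -> assigned | voices=[84 64 - -]
Op 5: note_on(67): voice 2 is free -> assigned | voices=[84 64 67 -]
Op 6: note_on(71): voice 3 is free -> assigned | voices=[84 64 67 71]
Op 7: note_on(81): all voices busy, STEAL voice 1 (pitch 64, oldest) -> assign | voices=[84 81 67 71]
Op 8: note_on(73): all voices busy, STEAL voice 0 (pitch 84, oldest) -> assign | voices=[73 81 67 71]

Answer: 6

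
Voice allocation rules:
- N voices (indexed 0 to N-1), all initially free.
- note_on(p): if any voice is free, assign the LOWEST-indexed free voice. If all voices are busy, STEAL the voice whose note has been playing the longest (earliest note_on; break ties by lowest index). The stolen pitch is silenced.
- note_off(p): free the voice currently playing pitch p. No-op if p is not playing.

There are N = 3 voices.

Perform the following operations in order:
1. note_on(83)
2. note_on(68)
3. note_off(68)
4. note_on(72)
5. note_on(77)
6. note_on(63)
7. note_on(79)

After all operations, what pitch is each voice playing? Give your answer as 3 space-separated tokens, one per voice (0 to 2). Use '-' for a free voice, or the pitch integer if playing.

Op 1: note_on(83): voice 0 is free -> assigned | voices=[83 - -]
Op 2: note_on(68): voice 1 is free -> assigned | voices=[83 68 -]
Op 3: note_off(68): free voice 1 | voices=[83 - -]
Op 4: note_on(72): voice 1 is free -> assigned | voices=[83 72 -]
Op 5: note_on(77): voice 2 is free -> assigned | voices=[83 72 77]
Op 6: note_on(63): all voices busy, STEAL voice 0 (pitch 83, oldest) -> assign | voices=[63 72 77]
Op 7: note_on(79): all voices busy, STEAL voice 1 (pitch 72, oldest) -> assign | voices=[63 79 77]

Answer: 63 79 77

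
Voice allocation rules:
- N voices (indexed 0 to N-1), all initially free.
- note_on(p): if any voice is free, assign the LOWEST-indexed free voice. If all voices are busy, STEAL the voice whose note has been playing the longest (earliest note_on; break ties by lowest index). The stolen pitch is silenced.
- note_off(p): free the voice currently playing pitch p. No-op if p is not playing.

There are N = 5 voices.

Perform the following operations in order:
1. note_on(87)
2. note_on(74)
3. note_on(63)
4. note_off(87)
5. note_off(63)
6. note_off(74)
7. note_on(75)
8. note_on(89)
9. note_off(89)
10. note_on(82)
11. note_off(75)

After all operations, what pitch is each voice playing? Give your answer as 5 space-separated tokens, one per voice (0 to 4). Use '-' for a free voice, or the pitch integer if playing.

Op 1: note_on(87): voice 0 is free -> assigned | voices=[87 - - - -]
Op 2: note_on(74): voice 1 is free -> assigned | voices=[87 74 - - -]
Op 3: note_on(63): voice 2 is free -> assigned | voices=[87 74 63 - -]
Op 4: note_off(87): free voice 0 | voices=[- 74 63 - -]
Op 5: note_off(63): free voice 2 | voices=[- 74 - - -]
Op 6: note_off(74): free voice 1 | voices=[- - - - -]
Op 7: note_on(75): voice 0 is free -> assigned | voices=[75 - - - -]
Op 8: note_on(89): voice 1 is free -> assigned | voices=[75 89 - - -]
Op 9: note_off(89): free voice 1 | voices=[75 - - - -]
Op 10: note_on(82): voice 1 is free -> assigned | voices=[75 82 - - -]
Op 11: note_off(75): free voice 0 | voices=[- 82 - - -]

Answer: - 82 - - -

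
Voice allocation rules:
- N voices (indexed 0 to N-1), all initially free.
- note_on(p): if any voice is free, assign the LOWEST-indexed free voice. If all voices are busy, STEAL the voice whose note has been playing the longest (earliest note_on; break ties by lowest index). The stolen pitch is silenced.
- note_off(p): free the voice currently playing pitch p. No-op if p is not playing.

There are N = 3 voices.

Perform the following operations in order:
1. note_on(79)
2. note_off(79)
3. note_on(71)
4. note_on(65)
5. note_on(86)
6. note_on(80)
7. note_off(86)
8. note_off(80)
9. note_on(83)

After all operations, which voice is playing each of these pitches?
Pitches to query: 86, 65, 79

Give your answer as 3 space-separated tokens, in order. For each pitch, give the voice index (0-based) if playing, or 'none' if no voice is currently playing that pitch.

Op 1: note_on(79): voice 0 is free -> assigned | voices=[79 - -]
Op 2: note_off(79): free voice 0 | voices=[- - -]
Op 3: note_on(71): voice 0 is free -> assigned | voices=[71 - -]
Op 4: note_on(65): voice 1 is free -> assigned | voices=[71 65 -]
Op 5: note_on(86): voice 2 is free -> assigned | voices=[71 65 86]
Op 6: note_on(80): all voices busy, STEAL voice 0 (pitch 71, oldest) -> assign | voices=[80 65 86]
Op 7: note_off(86): free voice 2 | voices=[80 65 -]
Op 8: note_off(80): free voice 0 | voices=[- 65 -]
Op 9: note_on(83): voice 0 is free -> assigned | voices=[83 65 -]

Answer: none 1 none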